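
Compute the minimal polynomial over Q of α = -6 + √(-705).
m_α(x) = x^2 + 12x + 741

From α + 6 = √(-705), squaring gives (α + 6)^2 = -705, i.e. α^2 + 12α + 36 = -705, so α^2 + 12α + 741 = 0. The discriminant of x^2 + 12x + 741 is (12)^2 - 4·(741) = 144 - 2964 = -2820, and 4·(-705) is not a perfect square in Q since -705 is squarefree and ≠ 1. Hence x^2 + 12x + 741 is irreducible over Q and is the minimal polynomial of α.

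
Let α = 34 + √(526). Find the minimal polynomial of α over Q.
m_α(x) = x^2 - 68x + 630

From α - 34 = √(526), squaring gives (α - 34)^2 = 526, i.e. α^2 - 68α + 1156 = 526, so α^2 - 68α + 630 = 0. The discriminant of x^2 - 68x + 630 is (-68)^2 - 4·(630) = 4624 - 2520 = 2104, and 4·(526) is not a perfect square in Q since 526 is squarefree and ≠ 1. Hence x^2 - 68x + 630 is irreducible over Q and is the minimal polynomial of α.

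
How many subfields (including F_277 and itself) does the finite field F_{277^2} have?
F_{277^2} has 2 subfields

The subfields of F_{p^n} are exactly the fields F_{p^d} for d | n (each is the fixed field of the unique index-d subgroup of Gal(F_{p^n}/F_p) ≅ Z/nZ). The divisors of n = 2 are {1, 2}, giving 2 subfields: F_{277^1}, F_{277^2}.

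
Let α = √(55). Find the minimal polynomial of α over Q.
m_α(x) = x^2 - 55

α satisfies α^2 - 55 = 0, so x^2 - 55 annihilates α. Since d = 55 is squarefree and ≠ 1, it is not a perfect square in Q, so x^2 - 55 has no rational root and is therefore irreducible over Q (a degree-2 polynomial over a field is irreducible iff it has no root). Hence m_α(x) = x^2 - 55.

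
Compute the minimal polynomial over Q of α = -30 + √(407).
m_α(x) = x^2 + 60x + 493

From α + 30 = √(407), squaring gives (α + 30)^2 = 407, i.e. α^2 + 60α + 900 = 407, so α^2 + 60α + 493 = 0. The discriminant of x^2 + 60x + 493 is (60)^2 - 4·(493) = 3600 - 1972 = 1628, and 4·(407) is not a perfect square in Q since 407 is squarefree and ≠ 1. Hence x^2 + 60x + 493 is irreducible over Q and is the minimal polynomial of α.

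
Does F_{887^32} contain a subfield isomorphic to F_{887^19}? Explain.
No: F_{887^19} is not a subfield of F_{887^32}

F_{p^m} embeds in F_{p^n} iff m | n. Here 19 ∤ 32 (since 32 = 1·19 + 13 with remainder 13 ≠ 0), so F_{887^19} is not a subfield of F_{887^32}. Equivalently: if it were, the tower law would give 19 = [F_{887^19}:F_887] dividing [F_{887^32}:F_887] = 32, contradiction.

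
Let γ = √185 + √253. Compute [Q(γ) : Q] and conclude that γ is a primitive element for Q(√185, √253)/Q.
[Q(γ) : Q] = 4 (equivalently, Q(γ) = Q(√185, √253))

Obviously Q(γ) ⊆ Q(√185, √253), and [Q(√185, √253):Q] = 4 (since 185, 253 are distinct squarefree integers > 1 with 46805 not a perfect square). To show equality we compute the minimal polynomial of γ. From γ = √185 + √253: γ^2 = 185 + 2√(46805) + 253 = 438 + 2√(46805), so γ^2 - 438 = 2√(46805); squaring, (γ^2 - 438)^2 = 4·46805, i.e. γ^4 - 876γ^2 + 191844 - 187220 = 0, i.e. γ^4 - 876γ^2 + 4624 = 0. So γ is a root of x^4 - 876x^2 + 4624. This polynomial is irreducible over Q: it has no rational root (each ±√185 ± √253 is irrational), and any factorization into two quadratics over Q would force √(46805) ∈ Q (pairing opposite roots) or √185, √253 ∈ Q (other pairings), all impossible. Hence [Q(γ):Q] = 4 = [Q(√185, √253):Q], so Q(γ) = Q(√185, √253).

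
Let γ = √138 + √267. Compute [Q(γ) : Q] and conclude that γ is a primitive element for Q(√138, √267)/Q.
[Q(γ) : Q] = 4 (equivalently, Q(γ) = Q(√138, √267))

Obviously Q(γ) ⊆ Q(√138, √267), and [Q(√138, √267):Q] = 4 (since 138, 267 are distinct squarefree integers > 1 with 36846 not a perfect square). To show equality we compute the minimal polynomial of γ. From γ = √138 + √267: γ^2 = 138 + 2√(36846) + 267 = 405 + 2√(36846), so γ^2 - 405 = 2√(36846); squaring, (γ^2 - 405)^2 = 4·36846, i.e. γ^4 - 810γ^2 + 164025 - 147384 = 0, i.e. γ^4 - 810γ^2 + 16641 = 0. So γ is a root of x^4 - 810x^2 + 16641. This polynomial is irreducible over Q: it has no rational root (each ±√138 ± √267 is irrational), and any factorization into two quadratics over Q would force √(36846) ∈ Q (pairing opposite roots) or √138, √267 ∈ Q (other pairings), all impossible. Hence [Q(γ):Q] = 4 = [Q(√138, √267):Q], so Q(γ) = Q(√138, √267).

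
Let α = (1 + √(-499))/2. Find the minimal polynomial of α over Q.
m_α(x) = x^2 - x + 125

From 2α - 1 = √(-499), squaring gives (2α - 1)^2 = -499, i.e. 4α^2 - 4α + 1 = -499, so α^2 - α + (1 + 499)/4 = 0. Since -499 ≡ 1 (mod 4), (1 + 499)/4 = 125 ∈ Z. The polynomial x^2 - x + 125 has discriminant 1 - 4·(125) = -499, which is not a perfect square in Q (d = -499 is squarefree and ≠ 1), so x^2 - x + 125 is irreducible over Q. It is the minimal polynomial of α.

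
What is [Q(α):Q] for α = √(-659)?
[Q(α):Q] = 2

[Q(α):Q] equals the degree of the minimal polynomial of α. Here α^2 = -659 and x^2 + 659 is irreducible (d = -659 is squarefree, ≠ 1, hence not a square), so deg(m_α) = 2. Thus [Q(α):Q] = 2.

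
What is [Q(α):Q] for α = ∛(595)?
[Q(α):Q] = 3

The minimal polynomial of α is x^3 - 595, irreducible over Q since 595 is not a perfect cube (so x^3 - 595 has no rational root). Hence [Q(α):Q] = deg(m_α) = 3.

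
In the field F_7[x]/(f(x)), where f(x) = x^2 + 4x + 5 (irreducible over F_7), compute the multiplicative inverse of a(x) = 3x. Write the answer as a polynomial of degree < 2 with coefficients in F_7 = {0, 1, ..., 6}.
a(x)^(-1) ≡ 6x + 3 (mod f(x))

Since f is irreducible over F_7, F_7[x]/(f) is a field and a(x) ≠ 0 has an inverse. Apply the extended Euclidean algorithm to f(x) and a(x) in F_7[x]: f(x) = (5x + 6)·a(x) + (5). The last nonzero remainder is the constant 5 = gcd(f, a) in F_7. Back-substituting through the division chain expresses 5 = s(x)·a(x) + t(x)·f(x) with s(x) ≡ 2x + 1 (mod f), so (2x + 1)·a(x) ≡ 5 (mod f). Multiplying by 5^(-1) ≡ 3 in F_7 gives a(x)^(-1) ≡ 3·(2x + 1) ≡ 6x + 3 (mod f). Check: (3x)·(6x + 3) = 4x^2 + 2x ≡ 1 (mod x^2 + 4x + 5).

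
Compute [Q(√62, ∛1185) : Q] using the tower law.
[Q(√62, ∛1185) : Q] = 6

Let L = Q(√62, ∛1185). Since Q(√62) ⊂ L and [Q(√62):Q] = 2, the tower law gives 2 | [L:Q]. Likewise Q(∛1185) ⊂ L with [Q(∛1185):Q] = 3 (because 1185 is not a perfect cube), so 3 | [L:Q]. As gcd(2,3) = 1, [L:Q] is divisible by 6. Conversely L is generated over Q by √62 and ∛1185, so [L:Q] ≤ 2·3 = 6. Therefore [Q(√62, ∛1185) : Q] = 6.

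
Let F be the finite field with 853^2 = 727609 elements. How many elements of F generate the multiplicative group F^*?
There are φ(727608) = 201600 primitive elements

F_q^* is cyclic of order q - 1 = 727608. A cyclic group of order m has exactly φ(m) generators. Here m = 727608 = 2^3 · 3 · 7 · 61 · 71, so the number of primitive elements is φ(727608) = 201600.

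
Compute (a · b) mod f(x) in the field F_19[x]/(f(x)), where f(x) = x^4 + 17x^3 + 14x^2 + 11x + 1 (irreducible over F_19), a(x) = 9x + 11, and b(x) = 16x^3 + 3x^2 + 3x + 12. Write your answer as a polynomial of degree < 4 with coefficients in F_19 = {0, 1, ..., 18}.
a · b ≡ 16x^3 + x^2 + x + 7 (mod f(x))

Multiply in F_19[x]: a(x)·b(x) = (9x + 11)·(16x^3 + 3x^2 + 3x + 12) = 11x^4 + 13x^3 + 3x^2 + 8x + 18. This has degree ≥ 4, so divide by f(x) over F_19: 11x^4 + 13x^3 + 3x^2 + 8x + 18 = (11)·(x^4 + 17x^3 + 14x^2 + 11x + 1) + (16x^3 + x^2 + x + 7). Hence a·b ≡ 16x^3 + x^2 + x + 7 (mod f). (F_19[x]/(f) is a field with 19^4 = 130321 elements since f is irreducible of degree 4.)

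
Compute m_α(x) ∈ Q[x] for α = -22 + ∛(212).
m_α(x) = x^3 + 66x^2 + 1452x + 10436

Set β = α + 22 = ∛(212), so β^3 = 212. Then (α + 22)^3 - 212 = 0, i.e. α is a root of g(x) = (x + 22)^3 - 212 = x^3 + 66x^2 + 1452x + 10436. Since g(x) = h(x + 22) where h(x) = x^3 - 212, and h is irreducible over Q (because 212 is not a perfect cube, so h has no rational root, and a monic cubic with no rational root is irreducible), g is also irreducible (irreducibility is preserved under the substitution x → x + 22). Hence m_α(x) = x^3 + 66x^2 + 1452x + 10436.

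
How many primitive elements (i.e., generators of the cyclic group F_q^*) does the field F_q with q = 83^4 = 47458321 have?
There are φ(47458320) = 9584640 primitive elements

F_q^* is cyclic of order q - 1 = 47458320. A cyclic group of order m has exactly φ(m) generators. Here m = 47458320 = 2^4 · 3 · 5 · 7 · 13 · 41 · 53, so the number of primitive elements is φ(47458320) = 9584640.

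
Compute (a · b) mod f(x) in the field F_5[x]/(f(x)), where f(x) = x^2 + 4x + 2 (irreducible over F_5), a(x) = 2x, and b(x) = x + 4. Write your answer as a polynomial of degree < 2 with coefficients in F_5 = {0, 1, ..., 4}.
a · b ≡ 1 (mod f(x))

Multiply in F_5[x]: a(x)·b(x) = (2x)·(x + 4) = 2x^2 + 3x. This has degree ≥ 2, so divide by f(x) over F_5: 2x^2 + 3x = (2)·(x^2 + 4x + 2) + (1). Hence a·b ≡ 1 (mod f). (F_5[x]/(f) is a field with 5^2 = 25 elements since f is irreducible of degree 2.)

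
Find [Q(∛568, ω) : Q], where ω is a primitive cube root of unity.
[Q(∛568, ω) : Q] = 6

[Q(∛568):Q] = 3 (min poly x^3 - 568, irreducible since 568 is not a perfect cube). [Q(ω):Q] = 2 (min poly x^2 + x + 1). Since Q(∛568) ⊂ R and ω ∉ R, we have ω ∉ Q(∛568), so x^2 + x + 1 remains irreducible over Q(∛568) and [Q(∛568, ω) : Q(∛568)] = 2. By the tower law, [Q(∛568, ω) : Q] = 3 · 2 = 6. (In fact Q(∛568, ω) is the splitting field of x^3 - 568 over Q.)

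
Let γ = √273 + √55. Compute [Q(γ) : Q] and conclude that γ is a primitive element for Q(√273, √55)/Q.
[Q(γ) : Q] = 4 (equivalently, Q(γ) = Q(√273, √55))

Obviously Q(γ) ⊆ Q(√273, √55), and [Q(√273, √55):Q] = 4 (since 273, 55 are distinct squarefree integers > 1 with 15015 not a perfect square). To show equality we compute the minimal polynomial of γ. From γ = √273 + √55: γ^2 = 273 + 2√(15015) + 55 = 328 + 2√(15015), so γ^2 - 328 = 2√(15015); squaring, (γ^2 - 328)^2 = 4·15015, i.e. γ^4 - 656γ^2 + 107584 - 60060 = 0, i.e. γ^4 - 656γ^2 + 47524 = 0. So γ is a root of x^4 - 656x^2 + 47524. This polynomial is irreducible over Q: it has no rational root (each ±√273 ± √55 is irrational), and any factorization into two quadratics over Q would force √(15015) ∈ Q (pairing opposite roots) or √273, √55 ∈ Q (other pairings), all impossible. Hence [Q(γ):Q] = 4 = [Q(√273, √55):Q], so Q(γ) = Q(√273, √55).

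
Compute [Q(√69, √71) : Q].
[Q(√69, √71) : Q] = 4

[Q(√69):Q] = 2 (min poly x^2 - 69, irreducible since 69 is squarefree > 1). For the top step, suppose √71 ∈ Q(√69), say √71 = c + d√69 with c, d ∈ Q. Squaring: 71 = c^2 + 69d^2 + 2cd√69. Since √69 ∉ Q this forces 2cd = 0. If d = 0 then √71 = c ∈ Q, contradicting 71 squarefree > 1. If c = 0 then 71 = 69d^2, so 69·71 = (69d)^2 is a perfect square in Q — but 69·71 = 4899 is not a perfect square (since 69 and 71 are distinct squarefree integers). Contradiction. Hence √71 ∉ Q(√69), so x^2 - 71 stays irreducible over Q(√69) and [Q(√69, √71) : Q(√69)] = 2. By the tower law, [Q(√69, √71) : Q] = 2 · 2 = 4.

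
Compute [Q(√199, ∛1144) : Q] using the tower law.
[Q(√199, ∛1144) : Q] = 6

Let L = Q(√199, ∛1144). Since Q(√199) ⊂ L and [Q(√199):Q] = 2, the tower law gives 2 | [L:Q]. Likewise Q(∛1144) ⊂ L with [Q(∛1144):Q] = 3 (because 1144 is not a perfect cube), so 3 | [L:Q]. As gcd(2,3) = 1, [L:Q] is divisible by 6. Conversely L is generated over Q by √199 and ∛1144, so [L:Q] ≤ 2·3 = 6. Therefore [Q(√199, ∛1144) : Q] = 6.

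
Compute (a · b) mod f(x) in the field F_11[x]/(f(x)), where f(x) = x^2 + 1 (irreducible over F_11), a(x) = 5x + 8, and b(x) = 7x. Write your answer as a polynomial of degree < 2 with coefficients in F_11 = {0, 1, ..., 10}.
a · b ≡ x + 9 (mod f(x))

Multiply in F_11[x]: a(x)·b(x) = (5x + 8)·(7x) = 2x^2 + x. This has degree ≥ 2, so divide by f(x) over F_11: 2x^2 + x = (2)·(x^2 + 1) + (x + 9). Hence a·b ≡ x + 9 (mod f). (F_11[x]/(f) is a field with 11^2 = 121 elements since f is irreducible of degree 2.)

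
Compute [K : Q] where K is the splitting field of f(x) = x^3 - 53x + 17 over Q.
[K : Q] = 6

By the rational root test, any rational root of the monic integer polynomial f(x) = x^3 - 53x + 17 must be an integer dividing the constant term 17, i.e. one of ±{1, 17}. Evaluating: f(1) = -35, f(-1) = 69, f(17) = 4029, f(-17) = -3995; none is 0, so f has no rational root and is therefore irreducible over Q (a cubic with no linear factor over a field is irreducible). For an irreducible cubic, the Galois group is A_3 or S_3 according as the discriminant disc(f) = -4a^3 - 27b^2 = -4·(-53)^3 - 27·(17)^2 = 587705 is or is not a square in Q. Here disc(f) = 587705 is not a perfect square in Q, so the Galois group of f over Q is not contained in A_3 and must be all of S_3. The splitting field has degree |S_3| = 6 over Q, so [K : Q] = 6.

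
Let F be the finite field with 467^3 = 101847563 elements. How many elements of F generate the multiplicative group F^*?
There are φ(101847562) = 48032352 primitive elements

F_q^* is cyclic of order q - 1 = 101847562. A cyclic group of order m has exactly φ(m) generators. Here m = 101847562 = 2 · 19 · 233 · 11503, so the number of primitive elements is φ(101847562) = 48032352.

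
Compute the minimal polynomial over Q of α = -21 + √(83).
m_α(x) = x^2 + 42x + 358

From α + 21 = √(83), squaring gives (α + 21)^2 = 83, i.e. α^2 + 42α + 441 = 83, so α^2 + 42α + 358 = 0. The discriminant of x^2 + 42x + 358 is (42)^2 - 4·(358) = 1764 - 1432 = 332, and 4·(83) is not a perfect square in Q since 83 is squarefree and ≠ 1. Hence x^2 + 42x + 358 is irreducible over Q and is the minimal polynomial of α.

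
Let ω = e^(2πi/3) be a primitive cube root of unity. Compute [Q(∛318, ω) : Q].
[Q(∛318, ω) : Q] = 6

[Q(∛318):Q] = 3 (min poly x^3 - 318, irreducible since 318 is not a perfect cube). [Q(ω):Q] = 2 (min poly x^2 + x + 1). Since Q(∛318) ⊂ R and ω ∉ R, we have ω ∉ Q(∛318), so x^2 + x + 1 remains irreducible over Q(∛318) and [Q(∛318, ω) : Q(∛318)] = 2. By the tower law, [Q(∛318, ω) : Q] = 3 · 2 = 6. (In fact Q(∛318, ω) is the splitting field of x^3 - 318 over Q.)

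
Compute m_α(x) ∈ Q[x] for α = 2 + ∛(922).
m_α(x) = x^3 - 6x^2 + 12x - 930

Set β = α - 2 = ∛(922), so β^3 = 922. Then (α - 2)^3 - 922 = 0, i.e. α is a root of g(x) = (x - 2)^3 - 922 = x^3 - 6x^2 + 12x - 930. Since g(x) = h(x - 2) where h(x) = x^3 - 922, and h is irreducible over Q (because 922 is not a perfect cube, so h has no rational root, and a monic cubic with no rational root is irreducible), g is also irreducible (irreducibility is preserved under the substitution x → x - 2). Hence m_α(x) = x^3 - 6x^2 + 12x - 930.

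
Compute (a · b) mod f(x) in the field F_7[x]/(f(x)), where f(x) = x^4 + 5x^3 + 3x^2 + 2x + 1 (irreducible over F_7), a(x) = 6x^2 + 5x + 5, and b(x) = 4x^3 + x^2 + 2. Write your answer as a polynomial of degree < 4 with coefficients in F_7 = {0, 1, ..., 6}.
a · b ≡ 3x^3 + 6x^2 + 6x + 6 (mod f(x))

Multiply in F_7[x]: a(x)·b(x) = (6x^2 + 5x + 5)·(4x^3 + x^2 + 2) = 3x^5 + 5x^4 + 4x^3 + 3x^2 + 3x + 3. This has degree ≥ 4, so divide by f(x) over F_7: 3x^5 + 5x^4 + 4x^3 + 3x^2 + 3x + 3 = (3x + 4)·(x^4 + 5x^3 + 3x^2 + 2x + 1) + (3x^3 + 6x^2 + 6x + 6). Hence a·b ≡ 3x^3 + 6x^2 + 6x + 6 (mod f). (F_7[x]/(f) is a field with 7^4 = 2401 elements since f is irreducible of degree 4.)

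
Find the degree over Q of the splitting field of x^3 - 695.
[K : Q] = 6

The roots of x^3 - 695 are ∛695, ω∛695, ω^2∛695 where ω = e^(2πi/3) is a primitive cube root of unity, so K = Q(∛695, ω). Now [Q(∛695):Q] = 3 (since 695 is not a perfect cube, x^3 - 695 is irreducible) and [Q(ω):Q] = 2. Both 2 and 3 divide [K:Q], and [K:Q] ≤ 3·2 = 6, so [K:Q] = 6. (Equivalently: Q(∛695) ⊂ R but ω ∉ R, so [K : Q(∛695)] = 2.)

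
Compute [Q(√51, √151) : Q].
[Q(√51, √151) : Q] = 4

[Q(√51):Q] = 2 (min poly x^2 - 51, irreducible since 51 is squarefree > 1). For the top step, suppose √151 ∈ Q(√51), say √151 = c + d√51 with c, d ∈ Q. Squaring: 151 = c^2 + 51d^2 + 2cd√51. Since √51 ∉ Q this forces 2cd = 0. If d = 0 then √151 = c ∈ Q, contradicting 151 squarefree > 1. If c = 0 then 151 = 51d^2, so 51·151 = (51d)^2 is a perfect square in Q — but 51·151 = 7701 is not a perfect square (since 51 and 151 are distinct squarefree integers). Contradiction. Hence √151 ∉ Q(√51), so x^2 - 151 stays irreducible over Q(√51) and [Q(√51, √151) : Q(√51)] = 2. By the tower law, [Q(√51, √151) : Q] = 2 · 2 = 4.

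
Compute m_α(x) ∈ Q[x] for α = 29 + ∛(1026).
m_α(x) = x^3 - 87x^2 + 2523x - 25415

Set β = α - 29 = ∛(1026), so β^3 = 1026. Then (α - 29)^3 - 1026 = 0, i.e. α is a root of g(x) = (x - 29)^3 - 1026 = x^3 - 87x^2 + 2523x - 25415. Since g(x) = h(x - 29) where h(x) = x^3 - 1026, and h is irreducible over Q (because 1026 is not a perfect cube, so h has no rational root, and a monic cubic with no rational root is irreducible), g is also irreducible (irreducibility is preserved under the substitution x → x - 29). Hence m_α(x) = x^3 - 87x^2 + 2523x - 25415.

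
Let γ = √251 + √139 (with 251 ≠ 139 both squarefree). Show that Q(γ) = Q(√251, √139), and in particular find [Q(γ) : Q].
[Q(γ) : Q] = 4 (equivalently, Q(γ) = Q(√251, √139))

Obviously Q(γ) ⊆ Q(√251, √139), and [Q(√251, √139):Q] = 4 (since 251, 139 are distinct squarefree integers > 1 with 34889 not a perfect square). To show equality we compute the minimal polynomial of γ. From γ = √251 + √139: γ^2 = 251 + 2√(34889) + 139 = 390 + 2√(34889), so γ^2 - 390 = 2√(34889); squaring, (γ^2 - 390)^2 = 4·34889, i.e. γ^4 - 780γ^2 + 152100 - 139556 = 0, i.e. γ^4 - 780γ^2 + 12544 = 0. So γ is a root of x^4 - 780x^2 + 12544. This polynomial is irreducible over Q: it has no rational root (each ±√251 ± √139 is irrational), and any factorization into two quadratics over Q would force √(34889) ∈ Q (pairing opposite roots) or √251, √139 ∈ Q (other pairings), all impossible. Hence [Q(γ):Q] = 4 = [Q(√251, √139):Q], so Q(γ) = Q(√251, √139).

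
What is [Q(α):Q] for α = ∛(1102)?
[Q(α):Q] = 3

The minimal polynomial of α is x^3 - 1102, irreducible over Q since 1102 is not a perfect cube (so x^3 - 1102 has no rational root). Hence [Q(α):Q] = deg(m_α) = 3.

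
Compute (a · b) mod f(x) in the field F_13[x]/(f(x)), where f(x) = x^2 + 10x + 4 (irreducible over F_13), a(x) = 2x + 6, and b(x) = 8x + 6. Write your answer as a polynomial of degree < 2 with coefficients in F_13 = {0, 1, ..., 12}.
a · b ≡ 4x + 11 (mod f(x))

Multiply in F_13[x]: a(x)·b(x) = (2x + 6)·(8x + 6) = 3x^2 + 8x + 10. This has degree ≥ 2, so divide by f(x) over F_13: 3x^2 + 8x + 10 = (3)·(x^2 + 10x + 4) + (4x + 11). Hence a·b ≡ 4x + 11 (mod f). (F_13[x]/(f) is a field with 13^2 = 169 elements since f is irreducible of degree 2.)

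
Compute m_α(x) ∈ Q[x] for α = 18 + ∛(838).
m_α(x) = x^3 - 54x^2 + 972x - 6670

Set β = α - 18 = ∛(838), so β^3 = 838. Then (α - 18)^3 - 838 = 0, i.e. α is a root of g(x) = (x - 18)^3 - 838 = x^3 - 54x^2 + 972x - 6670. Since g(x) = h(x - 18) where h(x) = x^3 - 838, and h is irreducible over Q (because 838 is not a perfect cube, so h has no rational root, and a monic cubic with no rational root is irreducible), g is also irreducible (irreducibility is preserved under the substitution x → x - 18). Hence m_α(x) = x^3 - 54x^2 + 972x - 6670.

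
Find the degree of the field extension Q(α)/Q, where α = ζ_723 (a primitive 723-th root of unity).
[Q(α):Q] = 480

The minimal polynomial of ζ_723 over Q is the 723-th cyclotomic polynomial Φ_723(x), which is irreducible over Q and has degree φ(723) = 480. Hence [Q(α):Q] = φ(723) = 480.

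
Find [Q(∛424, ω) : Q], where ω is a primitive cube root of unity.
[Q(∛424, ω) : Q] = 6

[Q(∛424):Q] = 3 (min poly x^3 - 424, irreducible since 424 is not a perfect cube). [Q(ω):Q] = 2 (min poly x^2 + x + 1). Since Q(∛424) ⊂ R and ω ∉ R, we have ω ∉ Q(∛424), so x^2 + x + 1 remains irreducible over Q(∛424) and [Q(∛424, ω) : Q(∛424)] = 2. By the tower law, [Q(∛424, ω) : Q] = 3 · 2 = 6. (In fact Q(∛424, ω) is the splitting field of x^3 - 424 over Q.)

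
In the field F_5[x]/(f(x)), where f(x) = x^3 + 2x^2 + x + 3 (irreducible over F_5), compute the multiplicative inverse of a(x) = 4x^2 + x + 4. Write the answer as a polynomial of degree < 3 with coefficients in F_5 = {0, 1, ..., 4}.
a(x)^(-1) ≡ 3x^2 + x (mod f(x))

Since f is irreducible over F_5, F_5[x]/(f) is a field and a(x) ≠ 0 has an inverse. Apply the extended Euclidean algorithm to f(x) and a(x) in F_5[x]: f(x) = (4x + 2)·a(x) + (3x);  a(x) = (3x + 2)·(3x) + (4). The last nonzero remainder is the constant 4 = gcd(f, a) in F_5. Back-substituting through the division chain expresses 4 = s(x)·a(x) + t(x)·f(x) with s(x) ≡ 2x^2 + 4x (mod f), so (2x^2 + 4x)·a(x) ≡ 4 (mod f). Multiplying by 4^(-1) ≡ 4 in F_5 gives a(x)^(-1) ≡ 4·(2x^2 + 4x) ≡ 3x^2 + x (mod f). Check: (4x^2 + x + 4)·(3x^2 + x) = 2x^4 + 2x^3 + 3x^2 + 4x ≡ 1 (mod x^3 + 2x^2 + x + 3).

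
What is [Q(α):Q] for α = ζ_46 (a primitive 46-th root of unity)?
[Q(α):Q] = 22

The minimal polynomial of ζ_46 over Q is the 46-th cyclotomic polynomial Φ_46(x), which is irreducible over Q and has degree φ(46) = 22. Hence [Q(α):Q] = φ(46) = 22.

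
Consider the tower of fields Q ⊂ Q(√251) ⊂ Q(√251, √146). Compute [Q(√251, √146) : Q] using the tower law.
[Q(√251, √146) : Q] = 4

[Q(√251):Q] = 2 (min poly x^2 - 251, irreducible since 251 is squarefree > 1). For the top step, suppose √146 ∈ Q(√251), say √146 = c + d√251 with c, d ∈ Q. Squaring: 146 = c^2 + 251d^2 + 2cd√251. Since √251 ∉ Q this forces 2cd = 0. If d = 0 then √146 = c ∈ Q, contradicting 146 squarefree > 1. If c = 0 then 146 = 251d^2, so 251·146 = (251d)^2 is a perfect square in Q — but 251·146 = 36646 is not a perfect square (since 251 and 146 are distinct squarefree integers). Contradiction. Hence √146 ∉ Q(√251), so x^2 - 146 stays irreducible over Q(√251) and [Q(√251, √146) : Q(√251)] = 2. By the tower law, [Q(√251, √146) : Q] = 2 · 2 = 4.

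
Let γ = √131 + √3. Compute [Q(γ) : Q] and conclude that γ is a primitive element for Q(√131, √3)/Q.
[Q(γ) : Q] = 4 (equivalently, Q(γ) = Q(√131, √3))

Obviously Q(γ) ⊆ Q(√131, √3), and [Q(√131, √3):Q] = 4 (since 131, 3 are distinct squarefree integers > 1 with 393 not a perfect square). To show equality we compute the minimal polynomial of γ. From γ = √131 + √3: γ^2 = 131 + 2√(393) + 3 = 134 + 2√(393), so γ^2 - 134 = 2√(393); squaring, (γ^2 - 134)^2 = 4·393, i.e. γ^4 - 268γ^2 + 17956 - 1572 = 0, i.e. γ^4 - 268γ^2 + 16384 = 0. So γ is a root of x^4 - 268x^2 + 16384. This polynomial is irreducible over Q: it has no rational root (each ±√131 ± √3 is irrational), and any factorization into two quadratics over Q would force √(393) ∈ Q (pairing opposite roots) or √131, √3 ∈ Q (other pairings), all impossible. Hence [Q(γ):Q] = 4 = [Q(√131, √3):Q], so Q(γ) = Q(√131, √3).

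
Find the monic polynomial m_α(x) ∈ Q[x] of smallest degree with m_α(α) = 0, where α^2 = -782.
m_α(x) = x^2 + 782

α satisfies α^2 + 782 = 0, so x^2 + 782 annihilates α. Since d = -782 is squarefree and ≠ 1, it is not a perfect square in Q, so x^2 + 782 has no rational root and is therefore irreducible over Q (a degree-2 polynomial over a field is irreducible iff it has no root). Hence m_α(x) = x^2 + 782.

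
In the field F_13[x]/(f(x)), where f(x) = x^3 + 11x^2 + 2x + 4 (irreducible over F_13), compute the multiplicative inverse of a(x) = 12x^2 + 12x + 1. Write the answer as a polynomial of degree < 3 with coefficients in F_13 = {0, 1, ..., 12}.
a(x)^(-1) ≡ 3x^2 + 4 (mod f(x))

Since f is irreducible over F_13, F_13[x]/(f) is a field and a(x) ≠ 0 has an inverse. Apply the extended Euclidean algorithm to f(x) and a(x) in F_13[x]: f(x) = (12x + 3)·a(x) + (6x + 1);  a(x) = (2x + 6)·(6x + 1) + (8). The last nonzero remainder is the constant 8 = gcd(f, a) in F_13. Back-substituting through the division chain expresses 8 = s(x)·a(x) + t(x)·f(x) with s(x) ≡ 11x^2 + 6 (mod f), so (11x^2 + 6)·a(x) ≡ 8 (mod f). Multiplying by 8^(-1) ≡ 5 in F_13 gives a(x)^(-1) ≡ 5·(11x^2 + 6) ≡ 3x^2 + 4 (mod f). Check: (12x^2 + 12x + 1)·(3x^2 + 4) = 10x^4 + 10x^3 + 12x^2 + 9x + 4 ≡ 1 (mod x^3 + 11x^2 + 2x + 4).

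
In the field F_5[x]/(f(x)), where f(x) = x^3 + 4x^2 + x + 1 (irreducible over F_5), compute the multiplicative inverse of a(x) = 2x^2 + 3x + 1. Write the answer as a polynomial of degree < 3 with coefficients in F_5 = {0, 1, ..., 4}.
a(x)^(-1) ≡ 4x^2 + 3x + 2 (mod f(x))

Since f is irreducible over F_5, F_5[x]/(f) is a field and a(x) ≠ 0 has an inverse. Apply the extended Euclidean algorithm to f(x) and a(x) in F_5[x]: f(x) = (3x)·a(x) + (3x + 1);  a(x) = (4x + 3)·(3x + 1) + (3). The last nonzero remainder is the constant 3 = gcd(f, a) in F_5. Back-substituting through the division chain expresses 3 = s(x)·a(x) + t(x)·f(x) with s(x) ≡ 2x^2 + 4x + 1 (mod f), so (2x^2 + 4x + 1)·a(x) ≡ 3 (mod f). Multiplying by 3^(-1) ≡ 2 in F_5 gives a(x)^(-1) ≡ 2·(2x^2 + 4x + 1) ≡ 4x^2 + 3x + 2 (mod f). Check: (2x^2 + 3x + 1)·(4x^2 + 3x + 2) = 3x^4 + 3x^3 + 2x^2 + 4x + 2 ≡ 1 (mod x^3 + 4x^2 + x + 1).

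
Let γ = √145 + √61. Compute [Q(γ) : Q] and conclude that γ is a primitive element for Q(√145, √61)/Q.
[Q(γ) : Q] = 4 (equivalently, Q(γ) = Q(√145, √61))

Obviously Q(γ) ⊆ Q(√145, √61), and [Q(√145, √61):Q] = 4 (since 145, 61 are distinct squarefree integers > 1 with 8845 not a perfect square). To show equality we compute the minimal polynomial of γ. From γ = √145 + √61: γ^2 = 145 + 2√(8845) + 61 = 206 + 2√(8845), so γ^2 - 206 = 2√(8845); squaring, (γ^2 - 206)^2 = 4·8845, i.e. γ^4 - 412γ^2 + 42436 - 35380 = 0, i.e. γ^4 - 412γ^2 + 7056 = 0. So γ is a root of x^4 - 412x^2 + 7056. This polynomial is irreducible over Q: it has no rational root (each ±√145 ± √61 is irrational), and any factorization into two quadratics over Q would force √(8845) ∈ Q (pairing opposite roots) or √145, √61 ∈ Q (other pairings), all impossible. Hence [Q(γ):Q] = 4 = [Q(√145, √61):Q], so Q(γ) = Q(√145, √61).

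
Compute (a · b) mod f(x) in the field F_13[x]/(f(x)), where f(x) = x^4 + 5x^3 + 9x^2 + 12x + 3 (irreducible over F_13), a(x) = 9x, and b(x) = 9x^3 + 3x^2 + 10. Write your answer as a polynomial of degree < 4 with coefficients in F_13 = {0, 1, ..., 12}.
a · b ≡ 12x^3 + 12x^2 + 2x + 4 (mod f(x))

Multiply in F_13[x]: a(x)·b(x) = (9x)·(9x^3 + 3x^2 + 10) = 3x^4 + x^3 + 12x. This has degree ≥ 4, so divide by f(x) over F_13: 3x^4 + x^3 + 12x = (3)·(x^4 + 5x^3 + 9x^2 + 12x + 3) + (12x^3 + 12x^2 + 2x + 4). Hence a·b ≡ 12x^3 + 12x^2 + 2x + 4 (mod f). (F_13[x]/(f) is a field with 13^4 = 28561 elements since f is irreducible of degree 4.)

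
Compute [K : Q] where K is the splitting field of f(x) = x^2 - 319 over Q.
[K : Q] = 2

f(x) = x^2 - 319 factors as (x - √319)(x + √319). The splitting field is K = Q(√319). Since 319 is squarefree and > 1, it is not a perfect square, so x^2 - 319 is irreducible over Q and [Q(√319) : Q] = 2. Hence [K : Q] = 2.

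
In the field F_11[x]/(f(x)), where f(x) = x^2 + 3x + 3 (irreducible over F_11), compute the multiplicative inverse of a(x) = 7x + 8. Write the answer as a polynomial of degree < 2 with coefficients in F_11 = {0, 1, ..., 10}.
a(x)^(-1) ≡ 7x + 2 (mod f(x))

Since f is irreducible over F_11, F_11[x]/(f) is a field and a(x) ≠ 0 has an inverse. Apply the extended Euclidean algorithm to f(x) and a(x) in F_11[x]: f(x) = (8x + 7)·a(x) + (2). The last nonzero remainder is the constant 2 = gcd(f, a) in F_11. Back-substituting through the division chain expresses 2 = s(x)·a(x) + t(x)·f(x) with s(x) ≡ 3x + 4 (mod f), so (3x + 4)·a(x) ≡ 2 (mod f). Multiplying by 2^(-1) ≡ 6 in F_11 gives a(x)^(-1) ≡ 6·(3x + 4) ≡ 7x + 2 (mod f). Check: (7x + 8)·(7x + 2) = 5x^2 + 4x + 5 ≡ 1 (mod x^2 + 3x + 3).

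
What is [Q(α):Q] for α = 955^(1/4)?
[Q(α):Q] = 4

α is a root of x^4 - 955. By Eisenstein's criterion at the prime p = 5 (which divides the constant term 955 but p^2 = 25 does not, since 955 is squarefree), x^4 - 955 is irreducible over Q. Hence [Q(α):Q] = 4.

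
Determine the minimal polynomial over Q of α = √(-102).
m_α(x) = x^2 + 102

α satisfies α^2 + 102 = 0, so x^2 + 102 annihilates α. Since d = -102 is squarefree and ≠ 1, it is not a perfect square in Q, so x^2 + 102 has no rational root and is therefore irreducible over Q (a degree-2 polynomial over a field is irreducible iff it has no root). Hence m_α(x) = x^2 + 102.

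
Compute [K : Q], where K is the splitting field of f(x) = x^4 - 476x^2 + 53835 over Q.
[K : Q] = 4

Solving the quadratic in x^2: x^2 = (476 ± √(476^2 - 4·53835))/2 = (476 ± √11236)/2 = (476 ± 106)/2, giving x^2 = 291 or x^2 = 185. So f(x) = (x^2 - 291)(x^2 - 185) and the roots of f are ±√291, ±√185. Hence the splitting field is K = Q(√291, √185). Since 291 and 185 are distinct squarefree integers > 1, their product 53835 is not a perfect square, so √185 ∉ Q(√291). By the tower law [K:Q] = [Q(√291,√185):Q(√291)] · [Q(√291):Q] = 2 · 2 = 4.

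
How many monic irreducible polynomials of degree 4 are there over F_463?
There are 11488463448 monic irreducible polynomials of degree 4 over F_463

Each element of F_{463^4} that lies in no proper subfield is a root of exactly one monic irreducible of degree 4 over F_463, and each such polynomial has 4 distinct roots in F_{463^4}. By Möbius inversion the count is N_463(4) = (1/4) Σ_{d|4} μ(4/d) · 463^d = (1/4)(μ(4)·463^1 + μ(2)·463^2 + μ(1)·463^4) = 45953853792/4 = 11488463448.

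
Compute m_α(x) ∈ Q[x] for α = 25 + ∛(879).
m_α(x) = x^3 - 75x^2 + 1875x - 16504

Set β = α - 25 = ∛(879), so β^3 = 879. Then (α - 25)^3 - 879 = 0, i.e. α is a root of g(x) = (x - 25)^3 - 879 = x^3 - 75x^2 + 1875x - 16504. Since g(x) = h(x - 25) where h(x) = x^3 - 879, and h is irreducible over Q (because 879 is not a perfect cube, so h has no rational root, and a monic cubic with no rational root is irreducible), g is also irreducible (irreducibility is preserved under the substitution x → x - 25). Hence m_α(x) = x^3 - 75x^2 + 1875x - 16504.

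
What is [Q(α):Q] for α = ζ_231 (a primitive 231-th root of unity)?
[Q(α):Q] = 120

The minimal polynomial of ζ_231 over Q is the 231-th cyclotomic polynomial Φ_231(x), which is irreducible over Q and has degree φ(231) = 120. Hence [Q(α):Q] = φ(231) = 120.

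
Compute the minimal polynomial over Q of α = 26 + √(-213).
m_α(x) = x^2 - 52x + 889

From α - 26 = √(-213), squaring gives (α - 26)^2 = -213, i.e. α^2 - 52α + 676 = -213, so α^2 - 52α + 889 = 0. The discriminant of x^2 - 52x + 889 is (-52)^2 - 4·(889) = 2704 - 3556 = -852, and 4·(-213) is not a perfect square in Q since -213 is squarefree and ≠ 1. Hence x^2 - 52x + 889 is irreducible over Q and is the minimal polynomial of α.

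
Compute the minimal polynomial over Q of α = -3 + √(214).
m_α(x) = x^2 + 6x - 205

From α + 3 = √(214), squaring gives (α + 3)^2 = 214, i.e. α^2 + 6α + 9 = 214, so α^2 + 6α - 205 = 0. The discriminant of x^2 + 6x - 205 is (6)^2 - 4·(-205) = 36 + 820 = 856, and 4·(214) is not a perfect square in Q since 214 is squarefree and ≠ 1. Hence x^2 + 6x - 205 is irreducible over Q and is the minimal polynomial of α.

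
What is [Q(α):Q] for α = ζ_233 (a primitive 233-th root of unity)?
[Q(α):Q] = 232

The minimal polynomial of ζ_233 over Q is the 233-th cyclotomic polynomial Φ_233(x), which is irreducible over Q and has degree φ(233) = 232. Hence [Q(α):Q] = φ(233) = 232.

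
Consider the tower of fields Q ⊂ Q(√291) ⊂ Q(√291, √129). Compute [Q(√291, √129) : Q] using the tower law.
[Q(√291, √129) : Q] = 4

[Q(√291):Q] = 2 (min poly x^2 - 291, irreducible since 291 is squarefree > 1). For the top step, suppose √129 ∈ Q(√291), say √129 = c + d√291 with c, d ∈ Q. Squaring: 129 = c^2 + 291d^2 + 2cd√291. Since √291 ∉ Q this forces 2cd = 0. If d = 0 then √129 = c ∈ Q, contradicting 129 squarefree > 1. If c = 0 then 129 = 291d^2, so 291·129 = (291d)^2 is a perfect square in Q — but 291·129 = 37539 is not a perfect square (since 291 and 129 are distinct squarefree integers). Contradiction. Hence √129 ∉ Q(√291), so x^2 - 129 stays irreducible over Q(√291) and [Q(√291, √129) : Q(√291)] = 2. By the tower law, [Q(√291, √129) : Q] = 2 · 2 = 4.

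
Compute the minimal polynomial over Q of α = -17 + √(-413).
m_α(x) = x^2 + 34x + 702

From α + 17 = √(-413), squaring gives (α + 17)^2 = -413, i.e. α^2 + 34α + 289 = -413, so α^2 + 34α + 702 = 0. The discriminant of x^2 + 34x + 702 is (34)^2 - 4·(702) = 1156 - 2808 = -1652, and 4·(-413) is not a perfect square in Q since -413 is squarefree and ≠ 1. Hence x^2 + 34x + 702 is irreducible over Q and is the minimal polynomial of α.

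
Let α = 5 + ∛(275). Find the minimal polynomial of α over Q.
m_α(x) = x^3 - 15x^2 + 75x - 400

Set β = α - 5 = ∛(275), so β^3 = 275. Then (α - 5)^3 - 275 = 0, i.e. α is a root of g(x) = (x - 5)^3 - 275 = x^3 - 15x^2 + 75x - 400. Since g(x) = h(x - 5) where h(x) = x^3 - 275, and h is irreducible over Q (because 275 is not a perfect cube, so h has no rational root, and a monic cubic with no rational root is irreducible), g is also irreducible (irreducibility is preserved under the substitution x → x - 5). Hence m_α(x) = x^3 - 15x^2 + 75x - 400.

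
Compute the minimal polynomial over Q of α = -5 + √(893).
m_α(x) = x^2 + 10x - 868

From α + 5 = √(893), squaring gives (α + 5)^2 = 893, i.e. α^2 + 10α + 25 = 893, so α^2 + 10α - 868 = 0. The discriminant of x^2 + 10x - 868 is (10)^2 - 4·(-868) = 100 + 3472 = 3572, and 4·(893) is not a perfect square in Q since 893 is squarefree and ≠ 1. Hence x^2 + 10x - 868 is irreducible over Q and is the minimal polynomial of α.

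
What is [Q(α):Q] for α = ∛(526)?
[Q(α):Q] = 3

The minimal polynomial of α is x^3 - 526, irreducible over Q since 526 is not a perfect cube (so x^3 - 526 has no rational root). Hence [Q(α):Q] = deg(m_α) = 3.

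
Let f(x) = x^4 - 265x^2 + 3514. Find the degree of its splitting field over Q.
[K : Q] = 4

Solving the quadratic in x^2: x^2 = (265 ± √(265^2 - 4·3514))/2 = (265 ± √56169)/2 = (265 ± 237)/2, giving x^2 = 14 or x^2 = 251. So f(x) = (x^2 - 14)(x^2 - 251) and the roots of f are ±√14, ±√251. Hence the splitting field is K = Q(√14, √251). Since 14 and 251 are distinct squarefree integers > 1, their product 3514 is not a perfect square, so √251 ∉ Q(√14). By the tower law [K:Q] = [Q(√14,√251):Q(√14)] · [Q(√14):Q] = 2 · 2 = 4.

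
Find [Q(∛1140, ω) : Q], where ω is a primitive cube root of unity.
[Q(∛1140, ω) : Q] = 6

[Q(∛1140):Q] = 3 (min poly x^3 - 1140, irreducible since 1140 is not a perfect cube). [Q(ω):Q] = 2 (min poly x^2 + x + 1). Since Q(∛1140) ⊂ R and ω ∉ R, we have ω ∉ Q(∛1140), so x^2 + x + 1 remains irreducible over Q(∛1140) and [Q(∛1140, ω) : Q(∛1140)] = 2. By the tower law, [Q(∛1140, ω) : Q] = 3 · 2 = 6. (In fact Q(∛1140, ω) is the splitting field of x^3 - 1140 over Q.)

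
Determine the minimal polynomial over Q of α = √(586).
m_α(x) = x^2 - 586

α satisfies α^2 - 586 = 0, so x^2 - 586 annihilates α. Since d = 586 is squarefree and ≠ 1, it is not a perfect square in Q, so x^2 - 586 has no rational root and is therefore irreducible over Q (a degree-2 polynomial over a field is irreducible iff it has no root). Hence m_α(x) = x^2 - 586.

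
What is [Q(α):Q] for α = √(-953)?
[Q(α):Q] = 2

[Q(α):Q] equals the degree of the minimal polynomial of α. Here α^2 = -953 and x^2 + 953 is irreducible (d = -953 is squarefree, ≠ 1, hence not a square), so deg(m_α) = 2. Thus [Q(α):Q] = 2.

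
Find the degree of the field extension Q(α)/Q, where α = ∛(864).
[Q(α):Q] = 3

The minimal polynomial of α is x^3 - 864, irreducible over Q since 864 is not a perfect cube (so x^3 - 864 has no rational root). Hence [Q(α):Q] = deg(m_α) = 3.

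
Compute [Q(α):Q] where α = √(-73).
[Q(α):Q] = 2

[Q(α):Q] equals the degree of the minimal polynomial of α. Here α^2 = -73 and x^2 + 73 is irreducible (d = -73 is squarefree, ≠ 1, hence not a square), so deg(m_α) = 2. Thus [Q(α):Q] = 2.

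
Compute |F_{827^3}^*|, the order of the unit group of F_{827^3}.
|F_{827^3}^*| = 565609282

F_{827^3} has 827^3 = 565609283 elements; its multiplicative group consists of all nonzero elements, so |F_{827^3}^*| = 565609283 - 1 = 565609282. (It is cyclic since any finite subgroup of the multiplicative group of a field is cyclic.)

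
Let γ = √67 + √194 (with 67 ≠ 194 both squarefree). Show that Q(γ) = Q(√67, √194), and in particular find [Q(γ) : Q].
[Q(γ) : Q] = 4 (equivalently, Q(γ) = Q(√67, √194))

Obviously Q(γ) ⊆ Q(√67, √194), and [Q(√67, √194):Q] = 4 (since 67, 194 are distinct squarefree integers > 1 with 12998 not a perfect square). To show equality we compute the minimal polynomial of γ. From γ = √67 + √194: γ^2 = 67 + 2√(12998) + 194 = 261 + 2√(12998), so γ^2 - 261 = 2√(12998); squaring, (γ^2 - 261)^2 = 4·12998, i.e. γ^4 - 522γ^2 + 68121 - 51992 = 0, i.e. γ^4 - 522γ^2 + 16129 = 0. So γ is a root of x^4 - 522x^2 + 16129. This polynomial is irreducible over Q: it has no rational root (each ±√67 ± √194 is irrational), and any factorization into two quadratics over Q would force √(12998) ∈ Q (pairing opposite roots) or √67, √194 ∈ Q (other pairings), all impossible. Hence [Q(γ):Q] = 4 = [Q(√67, √194):Q], so Q(γ) = Q(√67, √194).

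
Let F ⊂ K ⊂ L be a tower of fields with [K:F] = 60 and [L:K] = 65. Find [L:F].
[L:F] = 3900

The tower law says that for any tower of field extensions F ⊂ K ⊂ L with finite degrees, [L:F] = [L:K] · [K:F]. Here this gives [L:F] = 65 · 60 = 3900.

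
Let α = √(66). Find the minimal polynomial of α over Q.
m_α(x) = x^2 - 66

α satisfies α^2 - 66 = 0, so x^2 - 66 annihilates α. Since d = 66 is squarefree and ≠ 1, it is not a perfect square in Q, so x^2 - 66 has no rational root and is therefore irreducible over Q (a degree-2 polynomial over a field is irreducible iff it has no root). Hence m_α(x) = x^2 - 66.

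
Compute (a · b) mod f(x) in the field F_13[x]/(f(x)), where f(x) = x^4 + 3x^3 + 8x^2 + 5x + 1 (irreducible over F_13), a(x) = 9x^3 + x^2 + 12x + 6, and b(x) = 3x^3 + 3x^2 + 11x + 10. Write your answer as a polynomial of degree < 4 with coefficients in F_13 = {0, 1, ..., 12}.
a · b ≡ 8x^3 + 9x^2 + 5x + 11 (mod f(x))

Multiply in F_13[x]: a(x)·b(x) = (9x^3 + x^2 + 12x + 6)·(3x^3 + 3x^2 + 11x + 10) = x^6 + 4x^5 + 8x^4 + 12x^3 + 4x^2 + 4x + 8. This has degree ≥ 4, so divide by f(x) over F_13: x^6 + 4x^5 + 8x^4 + 12x^3 + 4x^2 + 4x + 8 = (x^2 + x + 10)·(x^4 + 3x^3 + 8x^2 + 5x + 1) + (8x^3 + 9x^2 + 5x + 11). Hence a·b ≡ 8x^3 + 9x^2 + 5x + 11 (mod f). (F_13[x]/(f) is a field with 13^4 = 28561 elements since f is irreducible of degree 4.)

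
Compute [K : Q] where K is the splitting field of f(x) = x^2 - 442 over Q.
[K : Q] = 2

f(x) = x^2 - 442 factors as (x - √442)(x + √442). The splitting field is K = Q(√442). Since 442 is squarefree and > 1, it is not a perfect square, so x^2 - 442 is irreducible over Q and [Q(√442) : Q] = 2. Hence [K : Q] = 2.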